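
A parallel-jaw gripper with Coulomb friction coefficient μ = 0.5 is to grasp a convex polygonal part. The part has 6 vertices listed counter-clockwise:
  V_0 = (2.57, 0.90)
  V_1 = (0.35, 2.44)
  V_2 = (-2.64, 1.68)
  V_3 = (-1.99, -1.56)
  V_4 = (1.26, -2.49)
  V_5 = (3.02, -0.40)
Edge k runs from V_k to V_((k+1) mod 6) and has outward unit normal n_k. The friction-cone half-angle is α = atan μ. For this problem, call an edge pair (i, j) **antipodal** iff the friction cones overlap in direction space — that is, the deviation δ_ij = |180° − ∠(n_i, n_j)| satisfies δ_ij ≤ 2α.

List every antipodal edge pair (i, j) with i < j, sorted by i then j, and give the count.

α = atan 0.5 = 26.57°;  2α = 53.13°
n_0 = (+0.5700, +0.8217)
n_1 = (-0.2463, +0.9692)
n_2 = (-0.9805, -0.1967)
n_3 = (-0.2751, -0.9614)
n_4 = (+0.7649, -0.6441)
n_5 = (+0.9450, +0.3271)
  (0,1): δ = 130.99°  ·
  (0,2): δ = 43.91°  ✓
  (0,3): δ = 18.78°  ✓
  (0,4): δ = 84.65°  ·
  (0,5): δ = 143.84°  ·
  (1,2): δ = 92.92°  ·
  (1,3): δ = 30.23°  ✓
  (1,4): δ = 35.64°  ✓
  (1,5): δ = 94.83°  ·
  (2,3): δ = 117.31°  ·
  (2,4): δ = 51.44°  ✓
  (2,5): δ = 7.75°  ✓
  (3,4): δ = 114.13°  ·
  (3,5): δ = 54.94°  ·
  (4,5): δ = 120.81°  ·
antipodal pairs: 6

count = 6; pairs: (0,2), (0,3), (1,3), (1,4), (2,4), (2,5)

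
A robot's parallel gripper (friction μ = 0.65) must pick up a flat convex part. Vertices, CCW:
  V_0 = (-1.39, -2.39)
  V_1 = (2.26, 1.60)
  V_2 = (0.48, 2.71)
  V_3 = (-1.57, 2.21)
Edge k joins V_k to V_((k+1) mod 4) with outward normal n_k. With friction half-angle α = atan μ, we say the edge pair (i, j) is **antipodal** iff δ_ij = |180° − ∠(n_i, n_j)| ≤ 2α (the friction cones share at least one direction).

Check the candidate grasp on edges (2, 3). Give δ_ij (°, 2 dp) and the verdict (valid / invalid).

δ = 101.47°, invalid

α = atan 0.65 = 33.02°;  2α = 66.05°
edge 2: e_2 = (-2.05, -0.50);  n_2 = (-0.2370, +0.9715)
edge 3: e_3 = (+0.18, -4.60);  n_3 = (-0.9992, -0.0391)
∠(n_2, n_3) = 78.53°
δ = |180° − 78.53°| = 101.47°
101.47° > 2α = 66.05°  →  invalid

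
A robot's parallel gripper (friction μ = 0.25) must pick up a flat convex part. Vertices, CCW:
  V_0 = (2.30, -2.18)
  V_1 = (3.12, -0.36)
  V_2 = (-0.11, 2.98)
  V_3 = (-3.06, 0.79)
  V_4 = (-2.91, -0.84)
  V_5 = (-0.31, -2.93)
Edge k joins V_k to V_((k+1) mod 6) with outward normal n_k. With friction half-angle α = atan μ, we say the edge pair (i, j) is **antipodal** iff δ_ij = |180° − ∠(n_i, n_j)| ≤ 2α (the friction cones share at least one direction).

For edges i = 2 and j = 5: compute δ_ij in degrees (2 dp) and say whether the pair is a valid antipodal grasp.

δ = 20.56°, valid

α = atan 0.25 = 14.04°;  2α = 28.07°
edge 2: e_2 = (-2.95, -2.19);  n_2 = (-0.5961, +0.8029)
edge 5: e_5 = (+2.61, +0.75);  n_5 = (+0.2762, -0.9611)
∠(n_2, n_5) = 159.44°
δ = |180° − 159.44°| = 20.56°
20.56° ≤ 2α = 28.07°  →  valid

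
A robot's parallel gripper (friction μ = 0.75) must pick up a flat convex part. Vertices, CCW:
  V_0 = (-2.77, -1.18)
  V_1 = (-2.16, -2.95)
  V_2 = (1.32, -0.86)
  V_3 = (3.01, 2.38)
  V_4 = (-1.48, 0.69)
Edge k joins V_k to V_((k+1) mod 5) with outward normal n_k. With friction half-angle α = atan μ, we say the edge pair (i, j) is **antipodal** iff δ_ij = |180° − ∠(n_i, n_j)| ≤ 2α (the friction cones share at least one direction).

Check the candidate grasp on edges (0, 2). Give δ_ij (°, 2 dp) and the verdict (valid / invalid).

δ = 46.56°, valid

α = atan 0.75 = 36.87°;  2α = 73.74°
edge 0: e_0 = (+0.61, -1.77);  n_0 = (-0.9454, -0.3258)
edge 2: e_2 = (+1.69, +3.24);  n_2 = (+0.8866, -0.4625)
∠(n_0, n_2) = 133.44°
δ = |180° − 133.44°| = 46.56°
46.56° ≤ 2α = 73.74°  →  valid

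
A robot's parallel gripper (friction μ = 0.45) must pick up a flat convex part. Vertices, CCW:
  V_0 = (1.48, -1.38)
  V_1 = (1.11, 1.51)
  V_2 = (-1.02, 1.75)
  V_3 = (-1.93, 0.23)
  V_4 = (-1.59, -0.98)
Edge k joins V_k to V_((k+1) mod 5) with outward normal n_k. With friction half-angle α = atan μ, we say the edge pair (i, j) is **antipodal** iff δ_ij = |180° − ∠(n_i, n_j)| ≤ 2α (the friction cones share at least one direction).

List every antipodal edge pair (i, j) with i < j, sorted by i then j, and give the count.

α = atan 0.45 = 24.23°;  2α = 48.46°
n_0 = (+0.9919, +0.1270)
n_1 = (+0.1120, +0.9937)
n_2 = (-0.8580, +0.5137)
n_3 = (-0.9627, -0.2705)
n_4 = (-0.1292, -0.9916)
  (0,1): δ = 103.72°  ·
  (0,2): δ = 38.20°  ✓
  (0,3): δ = 8.40°  ✓
  (0,4): δ = 75.28°  ·
  (1,2): δ = 114.48°  ·
  (1,3): δ = 67.88°  ·
  (1,4): δ = 0.99°  ✓
  (2,3): δ = 133.40°  ·
  (2,4): δ = 66.52°  ·
  (3,4): δ = 113.12°  ·
antipodal pairs: 3

count = 3; pairs: (0,2), (0,3), (1,4)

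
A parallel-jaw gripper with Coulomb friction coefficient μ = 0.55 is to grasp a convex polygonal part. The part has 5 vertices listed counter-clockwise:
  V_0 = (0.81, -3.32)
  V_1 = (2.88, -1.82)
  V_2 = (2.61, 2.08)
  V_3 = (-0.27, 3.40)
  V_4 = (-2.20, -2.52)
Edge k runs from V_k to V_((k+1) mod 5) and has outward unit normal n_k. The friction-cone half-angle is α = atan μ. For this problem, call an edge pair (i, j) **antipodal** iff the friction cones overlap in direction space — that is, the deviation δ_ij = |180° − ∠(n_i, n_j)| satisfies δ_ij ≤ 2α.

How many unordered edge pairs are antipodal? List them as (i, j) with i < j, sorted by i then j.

count = 3; pairs: (0,3), (1,3), (2,4)

α = atan 0.55 = 28.81°;  2α = 57.62°
n_0 = (+0.5868, -0.8097)
n_1 = (+0.9976, +0.0691)
n_2 = (+0.4167, +0.9091)
n_3 = (-0.9508, +0.3100)
n_4 = (-0.2569, -0.9664)
  (0,1): δ = 121.97°  ·
  (0,2): δ = 60.55°  ·
  (0,3): δ = 36.01°  ✓
  (0,4): δ = 129.19°  ·
  (1,2): δ = 118.58°  ·
  (1,3): δ = 22.02°  ✓
  (1,4): δ = 71.16°  ·
  (2,3): δ = 83.43°  ·
  (2,4): δ = 9.74°  ✓
  (3,4): δ = 86.83°  ·
antipodal pairs: 3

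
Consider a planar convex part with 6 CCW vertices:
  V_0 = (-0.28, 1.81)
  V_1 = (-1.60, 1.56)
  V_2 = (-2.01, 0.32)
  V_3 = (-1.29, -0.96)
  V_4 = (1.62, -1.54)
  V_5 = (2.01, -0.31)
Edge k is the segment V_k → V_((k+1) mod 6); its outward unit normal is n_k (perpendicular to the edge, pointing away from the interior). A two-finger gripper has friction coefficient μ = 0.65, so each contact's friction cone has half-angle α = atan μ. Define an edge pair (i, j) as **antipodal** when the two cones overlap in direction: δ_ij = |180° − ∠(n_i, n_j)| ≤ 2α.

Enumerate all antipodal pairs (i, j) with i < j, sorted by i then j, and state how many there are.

α = atan 0.65 = 33.02°;  2α = 66.05°
n_0 = (-0.1861, +0.9825)
n_1 = (-0.9494, +0.3139)
n_2 = (-0.8716, -0.4903)
n_3 = (-0.1955, -0.9807)
n_4 = (+0.9532, -0.3022)
n_5 = (+0.6793, +0.7338)
  (0,1): δ = 119.02°  ·
  (0,2): δ = 71.37°  ·
  (0,3): δ = 22.00°  ✓
  (0,4): δ = 61.68°  ✓
  (0,5): δ = 126.48°  ·
  (1,2): δ = 132.35°  ·
  (1,3): δ = 82.98°  ·
  (1,4): δ = 0.70°  ✓
  (1,5): δ = 65.50°  ✓
  (2,3): δ = 130.63°  ·
  (2,4): δ = 46.95°  ✓
  (2,5): δ = 17.85°  ✓
  (3,4): δ = 96.32°  ·
  (3,5): δ = 31.52°  ✓
  (4,5): δ = 115.20°  ·
antipodal pairs: 7

count = 7; pairs: (0,3), (0,4), (1,4), (1,5), (2,4), (2,5), (3,5)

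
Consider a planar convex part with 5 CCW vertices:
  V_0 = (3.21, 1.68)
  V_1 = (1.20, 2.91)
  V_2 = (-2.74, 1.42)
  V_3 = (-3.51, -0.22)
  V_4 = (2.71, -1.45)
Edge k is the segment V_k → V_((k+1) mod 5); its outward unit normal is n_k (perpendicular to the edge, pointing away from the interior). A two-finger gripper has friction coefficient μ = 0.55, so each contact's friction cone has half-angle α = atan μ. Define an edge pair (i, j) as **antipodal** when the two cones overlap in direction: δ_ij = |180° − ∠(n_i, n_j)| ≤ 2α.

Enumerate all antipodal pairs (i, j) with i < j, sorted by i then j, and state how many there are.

count = 3; pairs: (0,3), (1,3), (2,4)

α = atan 0.55 = 28.81°;  2α = 57.62°
n_0 = (+0.5220, +0.8530)
n_1 = (-0.3537, +0.9353)
n_2 = (-0.9052, +0.4250)
n_3 = (-0.1940, -0.9810)
n_4 = (+0.9875, -0.1577)
  (0,1): δ = 127.82°  ·
  (0,2): δ = 83.69°  ·
  (0,3): δ = 20.28°  ✓
  (0,4): δ = 112.39°  ·
  (1,2): δ = 135.87°  ·
  (1,3): δ = 31.90°  ✓
  (1,4): δ = 60.21°  ·
  (2,3): δ = 76.04°  ·
  (2,4): δ = 16.07°  ✓
  (3,4): δ = 87.89°  ·
antipodal pairs: 3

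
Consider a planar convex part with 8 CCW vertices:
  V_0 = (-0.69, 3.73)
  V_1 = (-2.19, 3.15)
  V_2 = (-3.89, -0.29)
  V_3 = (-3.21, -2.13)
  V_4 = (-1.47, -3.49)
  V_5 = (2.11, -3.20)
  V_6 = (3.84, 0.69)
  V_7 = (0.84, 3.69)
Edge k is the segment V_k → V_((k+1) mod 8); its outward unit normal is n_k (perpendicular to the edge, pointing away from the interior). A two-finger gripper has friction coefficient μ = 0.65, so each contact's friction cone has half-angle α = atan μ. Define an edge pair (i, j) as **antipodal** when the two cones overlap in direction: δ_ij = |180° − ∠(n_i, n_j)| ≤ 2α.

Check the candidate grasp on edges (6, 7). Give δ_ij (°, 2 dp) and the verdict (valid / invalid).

δ = 136.50°, invalid

α = atan 0.65 = 33.02°;  2α = 66.05°
edge 6: e_6 = (-3.00, +3.00);  n_6 = (+0.7071, +0.7071)
edge 7: e_7 = (-1.53, +0.04);  n_7 = (+0.0261, +0.9997)
∠(n_6, n_7) = 43.50°
δ = |180° − 43.50°| = 136.50°
136.50° > 2α = 66.05°  →  invalid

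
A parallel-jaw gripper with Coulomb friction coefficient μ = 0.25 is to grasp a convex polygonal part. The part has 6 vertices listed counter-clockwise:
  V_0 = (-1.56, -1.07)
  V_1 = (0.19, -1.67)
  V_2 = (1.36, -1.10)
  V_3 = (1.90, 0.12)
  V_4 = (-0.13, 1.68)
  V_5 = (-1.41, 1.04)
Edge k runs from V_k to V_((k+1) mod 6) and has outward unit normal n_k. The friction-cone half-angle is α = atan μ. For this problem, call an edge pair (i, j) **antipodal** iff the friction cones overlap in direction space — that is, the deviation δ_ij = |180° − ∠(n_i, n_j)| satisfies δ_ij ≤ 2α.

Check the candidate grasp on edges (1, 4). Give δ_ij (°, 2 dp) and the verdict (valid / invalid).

δ = 0.59°, valid

α = atan 0.25 = 14.04°;  2α = 28.07°
edge 1: e_1 = (+1.17, +0.57);  n_1 = (+0.4380, -0.8990)
edge 4: e_4 = (-1.28, -0.64);  n_4 = (-0.4472, +0.8944)
∠(n_1, n_4) = 179.41°
δ = |180° − 179.41°| = 0.59°
0.59° ≤ 2α = 28.07°  →  valid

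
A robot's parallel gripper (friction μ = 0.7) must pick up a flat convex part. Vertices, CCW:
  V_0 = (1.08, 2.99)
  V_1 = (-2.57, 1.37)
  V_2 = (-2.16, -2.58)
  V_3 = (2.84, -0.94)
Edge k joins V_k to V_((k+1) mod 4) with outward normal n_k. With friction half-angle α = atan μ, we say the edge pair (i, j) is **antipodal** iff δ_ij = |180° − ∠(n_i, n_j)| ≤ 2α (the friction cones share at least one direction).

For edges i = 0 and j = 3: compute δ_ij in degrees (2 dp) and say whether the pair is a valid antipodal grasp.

δ = 90.19°, invalid

α = atan 0.7 = 34.99°;  2α = 69.98°
edge 0: e_0 = (-3.65, -1.62);  n_0 = (-0.4057, +0.9140)
edge 3: e_3 = (-1.76, +3.93);  n_3 = (+0.9127, +0.4087)
∠(n_0, n_3) = 89.81°
δ = |180° − 89.81°| = 90.19°
90.19° > 2α = 69.98°  →  invalid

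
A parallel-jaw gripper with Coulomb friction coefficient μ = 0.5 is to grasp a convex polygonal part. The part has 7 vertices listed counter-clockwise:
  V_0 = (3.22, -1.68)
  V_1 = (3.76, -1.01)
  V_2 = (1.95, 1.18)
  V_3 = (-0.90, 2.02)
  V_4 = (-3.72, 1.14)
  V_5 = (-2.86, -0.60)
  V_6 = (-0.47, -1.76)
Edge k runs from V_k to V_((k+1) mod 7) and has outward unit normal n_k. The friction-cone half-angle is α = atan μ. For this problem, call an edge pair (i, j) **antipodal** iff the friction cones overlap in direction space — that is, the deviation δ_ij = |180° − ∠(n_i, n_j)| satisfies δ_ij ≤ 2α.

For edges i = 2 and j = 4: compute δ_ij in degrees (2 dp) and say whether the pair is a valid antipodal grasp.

δ = 47.28°, valid

α = atan 0.5 = 26.57°;  2α = 53.13°
edge 2: e_2 = (-2.85, +0.84);  n_2 = (+0.2827, +0.9592)
edge 4: e_4 = (+0.86, -1.74);  n_4 = (-0.8965, -0.4431)
∠(n_2, n_4) = 132.72°
δ = |180° − 132.72°| = 47.28°
47.28° ≤ 2α = 53.13°  →  valid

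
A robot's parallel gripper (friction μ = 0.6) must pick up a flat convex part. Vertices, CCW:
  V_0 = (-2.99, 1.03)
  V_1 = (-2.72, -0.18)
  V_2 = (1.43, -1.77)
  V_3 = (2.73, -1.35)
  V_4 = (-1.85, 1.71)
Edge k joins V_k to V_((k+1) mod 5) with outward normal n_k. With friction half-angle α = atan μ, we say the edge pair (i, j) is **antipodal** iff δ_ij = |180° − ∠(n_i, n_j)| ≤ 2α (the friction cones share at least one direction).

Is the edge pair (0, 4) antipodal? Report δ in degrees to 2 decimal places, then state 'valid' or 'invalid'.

δ = 108.24°, invalid

α = atan 0.6 = 30.96°;  2α = 61.93°
edge 0: e_0 = (+0.27, -1.21);  n_0 = (-0.9760, -0.2178)
edge 4: e_4 = (-1.14, -0.68);  n_4 = (-0.5123, +0.8588)
∠(n_0, n_4) = 71.76°
δ = |180° − 71.76°| = 108.24°
108.24° > 2α = 61.93°  →  invalid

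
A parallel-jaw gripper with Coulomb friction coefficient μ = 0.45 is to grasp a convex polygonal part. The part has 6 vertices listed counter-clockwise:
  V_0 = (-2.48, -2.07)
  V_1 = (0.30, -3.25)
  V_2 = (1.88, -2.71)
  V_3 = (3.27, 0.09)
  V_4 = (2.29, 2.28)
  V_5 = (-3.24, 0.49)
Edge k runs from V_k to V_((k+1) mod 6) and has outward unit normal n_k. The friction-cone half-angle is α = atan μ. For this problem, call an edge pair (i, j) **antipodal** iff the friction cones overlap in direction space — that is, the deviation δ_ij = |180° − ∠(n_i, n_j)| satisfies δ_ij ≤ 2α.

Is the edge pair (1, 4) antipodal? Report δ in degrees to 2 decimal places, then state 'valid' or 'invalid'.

α = atan 0.45 = 24.23°;  2α = 48.46°
edge 1: e_1 = (+1.58, +0.54);  n_1 = (+0.3234, -0.9463)
edge 4: e_4 = (-5.53, -1.79);  n_4 = (-0.3080, +0.9514)
∠(n_1, n_4) = 179.07°
δ = |180° − 179.07°| = 0.93°
0.93° ≤ 2α = 48.46°  →  valid

δ = 0.93°, valid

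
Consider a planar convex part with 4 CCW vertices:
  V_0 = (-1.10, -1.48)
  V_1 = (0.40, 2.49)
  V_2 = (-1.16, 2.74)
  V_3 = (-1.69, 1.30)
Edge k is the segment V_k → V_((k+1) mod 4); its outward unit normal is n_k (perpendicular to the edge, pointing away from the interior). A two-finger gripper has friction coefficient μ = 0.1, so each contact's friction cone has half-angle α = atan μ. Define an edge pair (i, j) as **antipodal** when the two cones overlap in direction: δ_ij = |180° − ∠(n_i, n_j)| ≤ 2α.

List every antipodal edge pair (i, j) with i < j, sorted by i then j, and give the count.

count = 1; pairs: (0,2)

α = atan 0.1 = 5.71°;  2α = 11.42°
n_0 = (+0.9355, -0.3534)
n_1 = (+0.1582, +0.9874)
n_2 = (-0.9385, +0.3454)
n_3 = (-0.9782, -0.2076)
  (0,1): δ = 78.41°  ·
  (0,2): δ = 0.49°  ✓
  (0,3): δ = 32.68°  ·
  (1,2): δ = 101.10°  ·
  (1,3): δ = 68.91°  ·
  (2,3): δ = 147.81°  ·
antipodal pairs: 1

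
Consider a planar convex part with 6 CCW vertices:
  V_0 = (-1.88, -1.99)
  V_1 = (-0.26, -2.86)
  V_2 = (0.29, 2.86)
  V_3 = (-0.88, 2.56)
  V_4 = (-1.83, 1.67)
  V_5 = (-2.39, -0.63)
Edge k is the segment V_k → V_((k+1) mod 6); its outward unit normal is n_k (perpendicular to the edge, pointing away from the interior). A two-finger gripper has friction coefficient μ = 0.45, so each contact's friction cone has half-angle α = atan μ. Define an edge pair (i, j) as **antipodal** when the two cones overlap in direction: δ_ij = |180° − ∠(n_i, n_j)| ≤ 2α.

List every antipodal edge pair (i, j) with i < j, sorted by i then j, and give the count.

α = atan 0.45 = 24.23°;  2α = 48.46°
n_0 = (-0.4731, -0.8810)
n_1 = (+0.9954, -0.0957)
n_2 = (-0.2484, +0.9687)
n_3 = (-0.6837, +0.7298)
n_4 = (-0.9716, +0.2366)
n_5 = (-0.9363, -0.3511)
  (0,1): δ = 67.25°  ·
  (0,2): δ = 42.62°  ✓
  (0,3): δ = 71.37°  ·
  (0,4): δ = 104.55°  ·
  (0,5): δ = 138.79°  ·
  (1,2): δ = 70.13°  ·
  (1,3): δ = 41.38°  ✓
  (1,4): δ = 8.19°  ✓
  (1,5): δ = 26.05°  ✓
  (2,3): δ = 151.25°  ·
  (2,4): δ = 118.07°  ·
  (2,5): δ = 83.83°  ·
  (3,4): δ = 146.82°  ·
  (3,5): δ = 112.58°  ·
  (4,5): δ = 145.76°  ·
antipodal pairs: 4

count = 4; pairs: (0,2), (1,3), (1,4), (1,5)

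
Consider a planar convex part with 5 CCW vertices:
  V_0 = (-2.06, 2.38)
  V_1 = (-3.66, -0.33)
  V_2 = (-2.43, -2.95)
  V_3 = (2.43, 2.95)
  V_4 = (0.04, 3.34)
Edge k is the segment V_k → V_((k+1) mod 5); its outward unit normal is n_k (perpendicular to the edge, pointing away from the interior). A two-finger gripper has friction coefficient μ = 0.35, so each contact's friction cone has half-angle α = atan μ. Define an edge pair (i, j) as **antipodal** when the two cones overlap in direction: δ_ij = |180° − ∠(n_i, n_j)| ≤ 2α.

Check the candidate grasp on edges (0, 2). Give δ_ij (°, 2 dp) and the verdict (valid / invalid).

δ = 8.92°, valid

α = atan 0.35 = 19.29°;  2α = 38.58°
edge 0: e_0 = (-1.60, -2.71);  n_0 = (-0.8611, +0.5084)
edge 2: e_2 = (+4.86, +5.90);  n_2 = (+0.7719, -0.6358)
∠(n_0, n_2) = 171.08°
δ = |180° − 171.08°| = 8.92°
8.92° ≤ 2α = 38.58°  →  valid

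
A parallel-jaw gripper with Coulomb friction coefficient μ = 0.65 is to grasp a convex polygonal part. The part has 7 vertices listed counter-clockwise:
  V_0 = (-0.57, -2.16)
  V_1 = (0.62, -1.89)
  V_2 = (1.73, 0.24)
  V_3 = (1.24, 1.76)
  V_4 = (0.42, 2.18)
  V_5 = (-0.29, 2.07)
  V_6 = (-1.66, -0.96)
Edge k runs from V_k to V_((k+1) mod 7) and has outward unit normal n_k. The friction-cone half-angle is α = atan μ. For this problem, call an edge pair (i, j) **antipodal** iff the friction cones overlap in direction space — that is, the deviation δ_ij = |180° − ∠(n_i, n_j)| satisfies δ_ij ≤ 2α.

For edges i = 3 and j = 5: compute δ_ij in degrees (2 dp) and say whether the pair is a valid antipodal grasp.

δ = 87.21°, invalid

α = atan 0.65 = 33.02°;  2α = 66.05°
edge 3: e_3 = (-0.82, +0.42);  n_3 = (+0.4559, +0.8900)
edge 5: e_5 = (-1.37, -3.03);  n_5 = (-0.9112, +0.4120)
∠(n_3, n_5) = 92.79°
δ = |180° − 92.79°| = 87.21°
87.21° > 2α = 66.05°  →  invalid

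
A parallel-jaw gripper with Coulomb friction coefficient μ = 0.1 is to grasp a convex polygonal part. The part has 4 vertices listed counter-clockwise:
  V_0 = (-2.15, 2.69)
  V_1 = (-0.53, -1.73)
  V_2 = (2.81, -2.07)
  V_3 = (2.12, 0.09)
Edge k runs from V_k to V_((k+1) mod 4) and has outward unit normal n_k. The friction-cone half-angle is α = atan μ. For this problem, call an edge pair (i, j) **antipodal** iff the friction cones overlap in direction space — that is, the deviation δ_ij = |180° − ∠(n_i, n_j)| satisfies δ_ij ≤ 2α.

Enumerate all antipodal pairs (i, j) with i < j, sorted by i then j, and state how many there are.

α = atan 0.1 = 5.71°;  2α = 11.42°
n_0 = (-0.9389, -0.3441)
n_1 = (-0.1013, -0.9949)
n_2 = (+0.9526, +0.3043)
n_3 = (+0.5201, +0.8541)
  (0,1): δ = 115.94°  ·
  (0,2): δ = 2.41°  ✓
  (0,3): δ = 38.53°  ·
  (1,2): δ = 66.47°  ·
  (1,3): δ = 25.52°  ·
  (2,3): δ = 139.05°  ·
antipodal pairs: 1

count = 1; pairs: (0,2)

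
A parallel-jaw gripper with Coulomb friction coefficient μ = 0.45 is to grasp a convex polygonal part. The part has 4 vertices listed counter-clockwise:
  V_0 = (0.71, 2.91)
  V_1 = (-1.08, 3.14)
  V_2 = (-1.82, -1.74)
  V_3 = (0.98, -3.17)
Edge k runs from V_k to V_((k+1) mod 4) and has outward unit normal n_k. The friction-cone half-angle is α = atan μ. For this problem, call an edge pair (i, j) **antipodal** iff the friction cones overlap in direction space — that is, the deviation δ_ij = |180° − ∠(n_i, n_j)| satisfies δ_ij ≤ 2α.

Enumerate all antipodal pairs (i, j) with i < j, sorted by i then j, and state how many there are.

α = atan 0.45 = 24.23°;  2α = 48.46°
n_0 = (+0.1274, +0.9918)
n_1 = (-0.9887, +0.1499)
n_2 = (-0.4548, -0.8906)
n_3 = (+0.9990, +0.0444)
  (0,1): δ = 91.30°  ·
  (0,2): δ = 19.73°  ✓
  (0,3): δ = 99.86°  ·
  (1,2): δ = 108.43°  ·
  (1,3): δ = 11.17°  ✓
  (2,3): δ = 60.40°  ·
antipodal pairs: 2

count = 2; pairs: (0,2), (1,3)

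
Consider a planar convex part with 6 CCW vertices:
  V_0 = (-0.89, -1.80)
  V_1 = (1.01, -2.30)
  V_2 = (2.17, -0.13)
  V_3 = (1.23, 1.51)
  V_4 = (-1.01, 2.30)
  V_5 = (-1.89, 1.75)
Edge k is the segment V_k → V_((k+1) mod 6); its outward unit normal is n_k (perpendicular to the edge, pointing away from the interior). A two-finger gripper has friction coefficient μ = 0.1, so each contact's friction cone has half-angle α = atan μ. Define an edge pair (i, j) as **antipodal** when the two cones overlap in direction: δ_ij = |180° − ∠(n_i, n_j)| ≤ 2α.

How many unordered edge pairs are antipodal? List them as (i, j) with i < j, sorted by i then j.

count = 1; pairs: (0,3)

α = atan 0.1 = 5.71°;  2α = 11.42°
n_0 = (-0.2545, -0.9671)
n_1 = (+0.8819, -0.4714)
n_2 = (+0.8676, +0.4973)
n_3 = (+0.3326, +0.9431)
n_4 = (-0.5300, +0.8480)
n_5 = (-0.9625, -0.2711)
  (0,1): δ = 103.38°  ·
  (0,2): δ = 45.44°  ·
  (0,3): δ = 4.68°  ✓
  (0,4): δ = 46.75°  ·
  (0,5): δ = 120.48°  ·
  (1,2): δ = 122.05°  ·
  (1,3): δ = 81.30°  ·
  (1,4): δ = 29.87°  ·
  (1,5): δ = 43.86°  ·
  (2,3): δ = 139.25°  ·
  (2,4): δ = 87.81°  ·
  (2,5): δ = 14.09°  ·
  (3,4): δ = 128.57°  ·
  (3,5): δ = 54.84°  ·
  (4,5): δ = 106.27°  ·
antipodal pairs: 1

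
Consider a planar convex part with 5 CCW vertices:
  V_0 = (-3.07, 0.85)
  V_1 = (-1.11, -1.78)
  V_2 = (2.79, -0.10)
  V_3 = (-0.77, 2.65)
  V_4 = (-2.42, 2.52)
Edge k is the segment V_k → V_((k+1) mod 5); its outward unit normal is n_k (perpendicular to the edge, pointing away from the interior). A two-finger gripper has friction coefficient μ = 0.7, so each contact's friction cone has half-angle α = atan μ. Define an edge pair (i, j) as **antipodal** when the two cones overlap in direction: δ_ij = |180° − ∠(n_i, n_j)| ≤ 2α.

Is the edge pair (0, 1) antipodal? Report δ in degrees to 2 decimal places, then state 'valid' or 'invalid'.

δ = 103.39°, invalid

α = atan 0.7 = 34.99°;  2α = 69.98°
edge 0: e_0 = (+1.96, -2.63);  n_0 = (-0.8018, -0.5976)
edge 1: e_1 = (+3.90, +1.68);  n_1 = (+0.3956, -0.9184)
∠(n_0, n_1) = 76.61°
δ = |180° − 76.61°| = 103.39°
103.39° > 2α = 69.98°  →  invalid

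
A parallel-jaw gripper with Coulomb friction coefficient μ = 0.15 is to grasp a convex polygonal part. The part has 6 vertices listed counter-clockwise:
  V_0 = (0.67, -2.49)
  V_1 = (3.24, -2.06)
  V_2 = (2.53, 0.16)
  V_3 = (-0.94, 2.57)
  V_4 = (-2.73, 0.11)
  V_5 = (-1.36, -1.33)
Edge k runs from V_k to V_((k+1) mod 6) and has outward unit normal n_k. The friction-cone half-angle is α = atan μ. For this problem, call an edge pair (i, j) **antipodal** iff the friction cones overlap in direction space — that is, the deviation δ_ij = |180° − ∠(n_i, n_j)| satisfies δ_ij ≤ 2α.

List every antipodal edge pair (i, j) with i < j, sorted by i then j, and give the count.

count = 2; pairs: (2,4), (2,5)

α = atan 0.15 = 8.53°;  2α = 17.06°
n_0 = (+0.1650, -0.9863)
n_1 = (+0.9525, +0.3046)
n_2 = (+0.5704, +0.8213)
n_3 = (-0.8086, +0.5884)
n_4 = (-0.7245, -0.6893)
n_5 = (-0.4961, -0.8682)
  (0,1): δ = 81.76°  ·
  (0,2): δ = 44.28°  ·
  (0,3): δ = 44.46°  ·
  (0,4): δ = 124.07°  ·
  (0,5): δ = 140.76°  ·
  (1,2): δ = 142.52°  ·
  (1,3): δ = 53.78°  ·
  (1,4): δ = 25.84°  ·
  (1,5): δ = 42.52°  ·
  (2,3): δ = 91.26°  ·
  (2,4): δ = 11.65°  ✓
  (2,5): δ = 5.04°  ✓
  (3,4): δ = 100.39°  ·
  (3,5): δ = 83.70°  ·
  (4,5): δ = 163.32°  ·
antipodal pairs: 2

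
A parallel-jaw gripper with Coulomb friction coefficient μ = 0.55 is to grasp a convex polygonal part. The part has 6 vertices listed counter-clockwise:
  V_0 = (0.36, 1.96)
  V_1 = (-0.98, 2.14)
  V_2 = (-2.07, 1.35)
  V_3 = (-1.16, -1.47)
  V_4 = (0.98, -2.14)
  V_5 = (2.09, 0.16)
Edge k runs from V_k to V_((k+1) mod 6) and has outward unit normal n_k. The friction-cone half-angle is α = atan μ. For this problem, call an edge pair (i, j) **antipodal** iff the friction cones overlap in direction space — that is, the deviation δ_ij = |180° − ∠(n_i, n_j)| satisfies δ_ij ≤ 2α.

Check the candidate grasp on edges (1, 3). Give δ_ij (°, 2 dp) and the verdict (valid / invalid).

δ = 53.32°, valid

α = atan 0.55 = 28.81°;  2α = 57.62°
edge 1: e_1 = (-1.09, -0.79);  n_1 = (-0.5868, +0.8097)
edge 3: e_3 = (+2.14, -0.67);  n_3 = (-0.2988, -0.9543)
∠(n_1, n_3) = 126.68°
δ = |180° − 126.68°| = 53.32°
53.32° ≤ 2α = 57.62°  →  valid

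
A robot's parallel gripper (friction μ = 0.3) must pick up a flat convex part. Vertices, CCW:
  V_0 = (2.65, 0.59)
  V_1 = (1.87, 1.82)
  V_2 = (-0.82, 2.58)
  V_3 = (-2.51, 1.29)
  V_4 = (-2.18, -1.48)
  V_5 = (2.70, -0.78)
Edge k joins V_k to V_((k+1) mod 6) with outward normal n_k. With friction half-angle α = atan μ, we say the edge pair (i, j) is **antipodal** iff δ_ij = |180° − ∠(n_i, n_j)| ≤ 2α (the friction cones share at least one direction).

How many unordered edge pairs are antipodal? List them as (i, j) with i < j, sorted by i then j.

α = atan 0.3 = 16.70°;  2α = 33.40°
n_0 = (+0.8445, +0.5355)
n_1 = (+0.2719, +0.9623)
n_2 = (-0.6068, +0.7949)
n_3 = (-0.9930, -0.1183)
n_4 = (+0.1420, -0.9899)
n_5 = (+0.9993, +0.0365)
  (0,1): δ = 138.16°  ·
  (0,2): δ = 85.03°  ·
  (0,3): δ = 25.59°  ✓
  (0,4): δ = 65.78°  ·
  (0,5): δ = 149.71°  ·
  (1,2): δ = 126.87°  ·
  (1,3): δ = 67.43°  ·
  (1,4): δ = 23.94°  ✓
  (1,5): δ = 107.87°  ·
  (2,3): δ = 120.56°  ·
  (2,4): δ = 29.19°  ✓
  (2,5): δ = 54.74°  ·
  (3,4): δ = 88.63°  ·
  (3,5): δ = 4.70°  ✓
  (4,5): δ = 96.07°  ·
antipodal pairs: 4

count = 4; pairs: (0,3), (1,4), (2,4), (3,5)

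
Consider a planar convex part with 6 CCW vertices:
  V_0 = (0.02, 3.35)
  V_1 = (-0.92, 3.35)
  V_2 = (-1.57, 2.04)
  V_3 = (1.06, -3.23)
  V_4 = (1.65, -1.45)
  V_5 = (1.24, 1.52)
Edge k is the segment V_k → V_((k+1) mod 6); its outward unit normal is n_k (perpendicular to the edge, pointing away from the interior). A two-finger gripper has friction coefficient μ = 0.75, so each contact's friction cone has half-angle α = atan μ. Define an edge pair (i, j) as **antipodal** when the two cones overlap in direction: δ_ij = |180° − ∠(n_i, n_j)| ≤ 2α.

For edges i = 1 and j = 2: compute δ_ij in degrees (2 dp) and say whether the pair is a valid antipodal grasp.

δ = 127.09°, invalid

α = atan 0.75 = 36.87°;  2α = 73.74°
edge 1: e_1 = (-0.65, -1.31);  n_1 = (-0.8958, +0.4445)
edge 2: e_2 = (+2.63, -5.27);  n_2 = (-0.8948, -0.4465)
∠(n_1, n_2) = 52.91°
δ = |180° − 52.91°| = 127.09°
127.09° > 2α = 73.74°  →  invalid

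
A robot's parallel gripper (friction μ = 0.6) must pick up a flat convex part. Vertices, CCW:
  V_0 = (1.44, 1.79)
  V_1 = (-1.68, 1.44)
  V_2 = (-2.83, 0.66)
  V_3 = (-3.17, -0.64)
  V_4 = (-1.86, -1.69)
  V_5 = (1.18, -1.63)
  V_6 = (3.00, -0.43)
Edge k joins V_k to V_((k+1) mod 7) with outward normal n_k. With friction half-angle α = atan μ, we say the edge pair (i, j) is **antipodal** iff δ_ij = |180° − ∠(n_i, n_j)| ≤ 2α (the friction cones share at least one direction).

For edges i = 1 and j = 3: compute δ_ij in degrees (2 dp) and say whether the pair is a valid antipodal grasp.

δ = 72.86°, invalid

α = atan 0.6 = 30.96°;  2α = 61.93°
edge 1: e_1 = (-1.15, -0.78);  n_1 = (-0.5613, +0.8276)
edge 3: e_3 = (+1.31, -1.05);  n_3 = (-0.6254, -0.7803)
∠(n_1, n_3) = 107.14°
δ = |180° − 107.14°| = 72.86°
72.86° > 2α = 61.93°  →  invalid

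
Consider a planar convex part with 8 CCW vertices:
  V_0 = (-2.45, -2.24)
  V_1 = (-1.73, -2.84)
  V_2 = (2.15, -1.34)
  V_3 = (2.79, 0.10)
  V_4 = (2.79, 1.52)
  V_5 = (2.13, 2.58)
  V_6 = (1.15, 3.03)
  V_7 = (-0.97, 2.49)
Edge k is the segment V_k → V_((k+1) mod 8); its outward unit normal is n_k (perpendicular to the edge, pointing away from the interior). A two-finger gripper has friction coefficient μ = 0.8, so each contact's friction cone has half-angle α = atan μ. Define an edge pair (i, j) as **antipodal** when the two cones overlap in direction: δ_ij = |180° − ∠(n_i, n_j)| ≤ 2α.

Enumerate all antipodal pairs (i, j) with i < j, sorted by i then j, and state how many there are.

α = atan 0.8 = 38.66°;  2α = 77.32°
n_0 = (-0.6402, -0.7682)
n_1 = (+0.3606, -0.9327)
n_2 = (+0.9138, -0.4061)
n_3 = (+1.0000, -0.0000)
n_4 = (+0.8489, +0.5286)
n_5 = (+0.4173, +0.9088)
n_6 = (-0.2468, +0.9691)
n_7 = (-0.9544, +0.2986)
  (0,1): δ = 119.06°  ·
  (0,2): δ = 74.16°  ✓
  (0,3): δ = 50.19°  ✓
  (0,4): δ = 18.29°  ✓
  (0,5): δ = 15.14°  ✓
  (0,6): δ = 54.10°  ✓
  (0,7): δ = 112.43°  ·
  (1,2): δ = 135.10°  ·
  (1,3): δ = 111.14°  ·
  (1,4): δ = 79.23°  ·
  (1,5): δ = 45.80°  ✓
  (1,6): δ = 6.85°  ✓
  (1,7): δ = 51.49°  ✓
  (2,3): δ = 156.04°  ·
  (2,4): δ = 124.13°  ·
  (2,5): δ = 90.70°  ·
  (2,6): δ = 51.75°  ✓
  (2,7): δ = 6.59°  ✓
  (3,4): δ = 148.09°  ·
  (3,5): δ = 114.66°  ·
  (3,6): δ = 75.71°  ✓
  (3,7): δ = 17.37°  ✓
  (4,5): δ = 146.57°  ·
  (4,6): δ = 107.62°  ·
  (4,7): δ = 49.28°  ✓
  (5,6): δ = 141.05°  ·
  (5,7): δ = 82.71°  ·
  (6,7): δ = 121.67°  ·
antipodal pairs: 13

count = 13; pairs: (0,2), (0,3), (0,4), (0,5), (0,6), (1,5), (1,6), (1,7), (2,6), (2,7), (3,6), (3,7), (4,7)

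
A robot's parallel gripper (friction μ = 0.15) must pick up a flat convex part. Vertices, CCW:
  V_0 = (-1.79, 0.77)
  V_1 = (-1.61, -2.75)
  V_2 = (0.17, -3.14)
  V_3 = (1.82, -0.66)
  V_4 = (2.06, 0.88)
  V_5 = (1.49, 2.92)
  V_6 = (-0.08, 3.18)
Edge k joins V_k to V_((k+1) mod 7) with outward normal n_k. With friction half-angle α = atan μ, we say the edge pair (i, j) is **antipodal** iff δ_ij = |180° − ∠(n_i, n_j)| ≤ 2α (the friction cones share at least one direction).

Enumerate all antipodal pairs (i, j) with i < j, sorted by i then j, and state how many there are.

count = 4; pairs: (0,3), (0,4), (1,5), (2,6)

α = atan 0.15 = 8.53°;  2α = 17.06°
n_0 = (-0.9987, -0.0511)
n_1 = (-0.2140, -0.9768)
n_2 = (+0.8326, -0.5539)
n_3 = (+0.9881, -0.1540)
n_4 = (+0.9631, +0.2691)
n_5 = (+0.1634, +0.9866)
n_6 = (-0.8156, +0.5787)
  (0,1): δ = 105.29°  ·
  (0,2): δ = 36.56°  ·
  (0,3): δ = 11.79°  ✓
  (0,4): δ = 12.68°  ✓
  (0,5): δ = 77.67°  ·
  (0,6): δ = 141.72°  ·
  (1,2): δ = 111.28°  ·
  (1,3): δ = 86.50°  ·
  (1,4): δ = 62.03°  ·
  (1,5): δ = 2.96°  ✓
  (1,6): δ = 67.00°  ·
  (2,3): δ = 155.22°  ·
  (2,4): δ = 130.75°  ·
  (2,5): δ = 65.77°  ·
  (2,6): δ = 1.72°  ✓
  (3,4): δ = 155.53°  ·
  (3,5): δ = 90.55°  ·
  (3,6): δ = 26.50°  ·
  (4,5): δ = 115.01°  ·
  (4,6): δ = 50.97°  ·
  (5,6): δ = 115.95°  ·
antipodal pairs: 4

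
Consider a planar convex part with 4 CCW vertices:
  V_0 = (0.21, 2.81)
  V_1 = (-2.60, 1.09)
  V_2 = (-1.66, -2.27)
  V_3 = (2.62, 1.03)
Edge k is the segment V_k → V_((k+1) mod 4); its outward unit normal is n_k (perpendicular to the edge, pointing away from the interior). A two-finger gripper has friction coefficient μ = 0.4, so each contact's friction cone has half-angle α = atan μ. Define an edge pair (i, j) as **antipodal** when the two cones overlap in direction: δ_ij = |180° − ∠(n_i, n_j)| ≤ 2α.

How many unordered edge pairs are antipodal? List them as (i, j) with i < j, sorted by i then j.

count = 2; pairs: (0,2), (1,3)

α = atan 0.4 = 21.80°;  2α = 43.60°
n_0 = (-0.5221, +0.8529)
n_1 = (-0.9630, -0.2694)
n_2 = (+0.6106, -0.7919)
n_3 = (+0.5941, +0.8044)
  (0,1): δ = 105.84°  ·
  (0,2): δ = 6.16°  ✓
  (0,3): δ = 112.08°  ·
  (1,2): δ = 68.00°  ·
  (1,3): δ = 37.92°  ✓
  (2,3): δ = 74.08°  ·
antipodal pairs: 2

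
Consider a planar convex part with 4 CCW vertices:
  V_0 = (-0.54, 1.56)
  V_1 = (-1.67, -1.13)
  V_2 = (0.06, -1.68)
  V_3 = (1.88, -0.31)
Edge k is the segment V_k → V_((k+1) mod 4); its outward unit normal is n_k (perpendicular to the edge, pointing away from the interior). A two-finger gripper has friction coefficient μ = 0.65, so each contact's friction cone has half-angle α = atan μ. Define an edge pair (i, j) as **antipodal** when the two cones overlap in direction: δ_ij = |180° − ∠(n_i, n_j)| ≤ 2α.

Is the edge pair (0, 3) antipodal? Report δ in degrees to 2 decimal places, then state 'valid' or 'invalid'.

δ = 75.09°, invalid

α = atan 0.65 = 33.02°;  2α = 66.05°
edge 0: e_0 = (-1.13, -2.69);  n_0 = (-0.9220, +0.3873)
edge 3: e_3 = (-2.42, +1.87);  n_3 = (+0.6114, +0.7913)
∠(n_0, n_3) = 104.91°
δ = |180° − 104.91°| = 75.09°
75.09° > 2α = 66.05°  →  invalid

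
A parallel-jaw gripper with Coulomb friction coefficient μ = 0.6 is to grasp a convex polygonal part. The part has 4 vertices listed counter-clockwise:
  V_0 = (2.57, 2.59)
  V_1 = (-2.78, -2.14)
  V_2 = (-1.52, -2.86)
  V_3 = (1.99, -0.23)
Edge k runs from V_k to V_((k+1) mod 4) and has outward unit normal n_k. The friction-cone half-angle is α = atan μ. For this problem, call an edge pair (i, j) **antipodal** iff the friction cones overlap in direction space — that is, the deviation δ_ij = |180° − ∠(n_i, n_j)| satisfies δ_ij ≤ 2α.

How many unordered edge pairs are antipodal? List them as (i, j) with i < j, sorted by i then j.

α = atan 0.6 = 30.96°;  2α = 61.93°
n_0 = (-0.6624, +0.7492)
n_1 = (-0.4961, -0.8682)
n_2 = (+0.5996, -0.8003)
n_3 = (+0.9795, -0.2015)
  (0,1): δ = 71.23°  ·
  (0,2): δ = 4.64°  ✓
  (0,3): δ = 36.90°  ✓
  (1,2): δ = 113.41°  ·
  (1,3): δ = 71.88°  ·
  (2,3): δ = 138.47°  ·
antipodal pairs: 2

count = 2; pairs: (0,2), (0,3)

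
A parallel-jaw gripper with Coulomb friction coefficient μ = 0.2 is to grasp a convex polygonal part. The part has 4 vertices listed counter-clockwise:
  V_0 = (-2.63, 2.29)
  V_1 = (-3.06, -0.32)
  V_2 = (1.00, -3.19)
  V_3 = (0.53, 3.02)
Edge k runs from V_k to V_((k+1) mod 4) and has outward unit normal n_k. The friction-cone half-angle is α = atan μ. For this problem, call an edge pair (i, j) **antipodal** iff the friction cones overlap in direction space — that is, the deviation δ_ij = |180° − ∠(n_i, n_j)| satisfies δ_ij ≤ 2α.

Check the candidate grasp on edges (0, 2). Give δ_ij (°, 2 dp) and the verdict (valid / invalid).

δ = 13.68°, valid

α = atan 0.2 = 11.31°;  2α = 22.62°
edge 0: e_0 = (-0.43, -2.61);  n_0 = (-0.9867, +0.1626)
edge 2: e_2 = (-0.47, +6.21);  n_2 = (+0.9971, +0.0755)
∠(n_0, n_2) = 166.32°
δ = |180° − 166.32°| = 13.68°
13.68° ≤ 2α = 22.62°  →  valid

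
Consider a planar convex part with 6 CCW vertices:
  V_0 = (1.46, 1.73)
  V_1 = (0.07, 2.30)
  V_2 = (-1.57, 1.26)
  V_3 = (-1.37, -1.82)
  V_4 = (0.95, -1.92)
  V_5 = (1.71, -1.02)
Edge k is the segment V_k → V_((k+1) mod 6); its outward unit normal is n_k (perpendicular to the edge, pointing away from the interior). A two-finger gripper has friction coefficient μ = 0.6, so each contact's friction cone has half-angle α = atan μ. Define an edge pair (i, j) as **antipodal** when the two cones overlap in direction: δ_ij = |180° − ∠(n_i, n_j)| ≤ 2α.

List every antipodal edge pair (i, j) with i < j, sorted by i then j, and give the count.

α = atan 0.6 = 30.96°;  2α = 61.93°
n_0 = (+0.3794, +0.9252)
n_1 = (-0.5355, +0.8445)
n_2 = (-0.9979, -0.0648)
n_3 = (-0.0431, -0.9991)
n_4 = (+0.7640, -0.6452)
n_5 = (+0.9959, +0.0905)
  (0,1): δ = 125.32°  ·
  (0,2): δ = 63.99°  ·
  (0,3): δ = 19.83°  ✓
  (0,4): δ = 72.12°  ·
  (0,5): δ = 117.49°  ·
  (1,2): δ = 118.67°  ·
  (1,3): δ = 34.85°  ✓
  (1,4): δ = 17.44°  ✓
  (1,5): δ = 62.81°  ·
  (2,3): δ = 96.18°  ·
  (2,4): δ = 43.89°  ✓
  (2,5): δ = 1.48°  ✓
  (3,4): δ = 127.71°  ·
  (3,5): δ = 82.34°  ·
  (4,5): δ = 134.63°  ·
antipodal pairs: 5

count = 5; pairs: (0,3), (1,3), (1,4), (2,4), (2,5)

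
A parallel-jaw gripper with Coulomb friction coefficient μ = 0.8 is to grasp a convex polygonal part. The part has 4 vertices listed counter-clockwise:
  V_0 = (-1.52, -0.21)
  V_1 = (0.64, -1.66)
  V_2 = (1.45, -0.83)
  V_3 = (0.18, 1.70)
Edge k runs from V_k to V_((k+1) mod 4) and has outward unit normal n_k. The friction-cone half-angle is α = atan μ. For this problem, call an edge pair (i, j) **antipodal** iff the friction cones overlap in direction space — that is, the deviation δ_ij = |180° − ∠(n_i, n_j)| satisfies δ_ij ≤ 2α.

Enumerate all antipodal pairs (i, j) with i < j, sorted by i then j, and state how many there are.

α = atan 0.8 = 38.66°;  2α = 77.32°
n_0 = (-0.5574, -0.8303)
n_1 = (+0.7157, -0.6984)
n_2 = (+0.8937, +0.4486)
n_3 = (-0.7470, +0.6648)
  (0,1): δ = 100.43°  ·
  (0,2): δ = 29.47°  ✓
  (0,3): δ = 82.20°  ·
  (1,2): δ = 109.04°  ·
  (1,3): δ = 2.63°  ✓
  (2,3): δ = 68.33°  ✓
antipodal pairs: 3

count = 3; pairs: (0,2), (1,3), (2,3)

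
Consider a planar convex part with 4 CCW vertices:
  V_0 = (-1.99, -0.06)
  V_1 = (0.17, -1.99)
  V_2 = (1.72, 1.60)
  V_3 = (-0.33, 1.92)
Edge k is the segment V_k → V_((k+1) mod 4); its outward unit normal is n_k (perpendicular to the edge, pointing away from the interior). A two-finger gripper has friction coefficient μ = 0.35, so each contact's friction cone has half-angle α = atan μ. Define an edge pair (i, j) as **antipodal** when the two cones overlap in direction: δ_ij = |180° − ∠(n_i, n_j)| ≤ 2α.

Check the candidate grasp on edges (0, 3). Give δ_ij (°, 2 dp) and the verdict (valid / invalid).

α = atan 0.35 = 19.29°;  2α = 38.58°
edge 0: e_0 = (+2.16, -1.93);  n_0 = (-0.6663, -0.7457)
edge 3: e_3 = (-1.66, -1.98);  n_3 = (-0.7663, +0.6425)
∠(n_0, n_3) = 88.19°
δ = |180° − 88.19°| = 91.81°
91.81° > 2α = 38.58°  →  invalid

δ = 91.81°, invalid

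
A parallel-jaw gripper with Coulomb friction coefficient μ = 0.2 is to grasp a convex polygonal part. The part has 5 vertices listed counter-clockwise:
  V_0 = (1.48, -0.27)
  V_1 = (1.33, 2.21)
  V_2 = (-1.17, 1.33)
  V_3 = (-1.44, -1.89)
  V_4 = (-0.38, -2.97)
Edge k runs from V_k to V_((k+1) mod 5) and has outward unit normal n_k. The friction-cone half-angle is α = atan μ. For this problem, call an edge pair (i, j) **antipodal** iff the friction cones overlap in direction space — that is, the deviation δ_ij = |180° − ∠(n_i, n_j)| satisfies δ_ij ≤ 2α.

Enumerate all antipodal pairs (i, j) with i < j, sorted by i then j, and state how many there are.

α = atan 0.2 = 11.31°;  2α = 22.62°
n_0 = (+0.9982, +0.0604)
n_1 = (-0.3320, +0.9433)
n_2 = (-0.9965, +0.0836)
n_3 = (-0.7137, -0.7005)
n_4 = (+0.8235, -0.5673)
  (0,1): δ = 74.07°  ·
  (0,2): δ = 8.25°  ✓
  (0,3): δ = 41.00°  ·
  (0,4): δ = 141.98°  ·
  (1,2): δ = 114.19°  ·
  (1,3): δ = 64.93°  ·
  (1,4): δ = 36.05°  ·
  (2,3): δ = 130.74°  ·
  (2,4): δ = 29.77°  ·
  (3,4): δ = 79.03°  ·
antipodal pairs: 1

count = 1; pairs: (0,2)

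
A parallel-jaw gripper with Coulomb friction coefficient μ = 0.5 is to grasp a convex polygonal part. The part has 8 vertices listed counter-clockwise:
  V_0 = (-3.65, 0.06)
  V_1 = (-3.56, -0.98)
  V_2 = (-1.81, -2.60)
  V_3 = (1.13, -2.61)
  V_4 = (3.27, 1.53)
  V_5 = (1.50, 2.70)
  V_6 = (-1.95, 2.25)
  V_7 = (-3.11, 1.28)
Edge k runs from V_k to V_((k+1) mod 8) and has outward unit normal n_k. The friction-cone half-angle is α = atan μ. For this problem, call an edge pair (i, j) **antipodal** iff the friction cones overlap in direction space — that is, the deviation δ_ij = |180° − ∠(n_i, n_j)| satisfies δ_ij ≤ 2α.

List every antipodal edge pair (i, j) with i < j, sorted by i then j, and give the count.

α = atan 0.5 = 26.57°;  2α = 53.13°
n_0 = (-0.9963, -0.0862)
n_1 = (-0.6793, -0.7338)
n_2 = (-0.0034, -1.0000)
n_3 = (+0.8883, -0.4592)
n_4 = (+0.5514, +0.8342)
n_5 = (-0.1293, +0.9916)
n_6 = (-0.6415, +0.7671)
n_7 = (-0.9144, +0.4047)
  (0,1): δ = 137.74°  ·
  (0,2): δ = 95.14°  ·
  (0,3): δ = 32.28°  ✓
  (0,4): δ = 51.59°  ✓
  (0,5): δ = 92.49°  ·
  (0,6): δ = 124.96°  ·
  (0,7): δ = 151.18°  ·
  (1,2): δ = 137.40°  ·
  (1,3): δ = 74.54°  ·
  (1,4): δ = 9.33°  ✓
  (1,5): δ = 50.22°  ✓
  (1,6): δ = 82.69°  ·
  (1,7): δ = 108.92°  ·
  (2,3): δ = 117.14°  ·
  (2,4): δ = 33.27°  ✓
  (2,5): δ = 7.63°  ✓
  (2,6): δ = 40.10°  ✓
  (2,7): δ = 66.32°  ·
  (3,4): δ = 96.13°  ·
  (3,5): δ = 55.23°  ·
  (3,6): δ = 22.76°  ✓
  (3,7): δ = 3.46°  ✓
  (4,5): δ = 139.10°  ·
  (4,6): δ = 106.63°  ·
  (4,7): δ = 80.41°  ·
  (5,6): δ = 147.53°  ·
  (5,7): δ = 121.31°  ·
  (6,7): δ = 153.78°  ·
antipodal pairs: 9

count = 9; pairs: (0,3), (0,4), (1,4), (1,5), (2,4), (2,5), (2,6), (3,6), (3,7)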